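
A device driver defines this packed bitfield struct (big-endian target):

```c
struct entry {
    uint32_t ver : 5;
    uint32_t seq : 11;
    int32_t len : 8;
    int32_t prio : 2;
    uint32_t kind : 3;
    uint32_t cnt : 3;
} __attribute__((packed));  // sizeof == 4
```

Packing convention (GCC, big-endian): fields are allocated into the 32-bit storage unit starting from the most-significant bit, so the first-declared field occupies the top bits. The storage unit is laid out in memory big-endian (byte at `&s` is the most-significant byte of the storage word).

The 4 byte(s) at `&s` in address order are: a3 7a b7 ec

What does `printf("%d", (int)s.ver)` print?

[0]=0xa3 [1]=0x7a [2]=0xb7 [3]=0xec (big-endian) → word 0xa37ab7ec
ver [27+:5] = (word>>27) & 0x1f = 20  ←
seq [16+:11] = (word>>16) & 0x7ff = 890
len [8+:8] = (word>>8) & 0xff = 183
prio [6+:2] = (word>>6) & 0x3 = 3
kind [3+:3] = (word>>3) & 0x7 = 5
cnt [0+:3] = (word>>0) & 0x7 = 4

20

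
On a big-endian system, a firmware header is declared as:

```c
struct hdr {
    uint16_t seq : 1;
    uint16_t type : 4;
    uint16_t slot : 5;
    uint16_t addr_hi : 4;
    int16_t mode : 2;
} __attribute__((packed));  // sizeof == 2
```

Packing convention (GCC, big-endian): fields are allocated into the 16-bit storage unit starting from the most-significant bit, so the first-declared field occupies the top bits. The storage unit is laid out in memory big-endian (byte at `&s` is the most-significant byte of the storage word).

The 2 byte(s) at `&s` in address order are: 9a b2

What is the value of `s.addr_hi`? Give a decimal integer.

12

[0]=0x9a [1]=0xb2 (big-endian) → word 0x9ab2
seq [15+:1] = (word>>15) & 0x1 = 1
type [11+:4] = (word>>11) & 0xf = 3
slot [6+:5] = (word>>6) & 0x1f = 10
addr_hi [2+:4] = (word>>2) & 0xf = 12  ←
mode [0+:2] = (word>>0) & 0x3 = 2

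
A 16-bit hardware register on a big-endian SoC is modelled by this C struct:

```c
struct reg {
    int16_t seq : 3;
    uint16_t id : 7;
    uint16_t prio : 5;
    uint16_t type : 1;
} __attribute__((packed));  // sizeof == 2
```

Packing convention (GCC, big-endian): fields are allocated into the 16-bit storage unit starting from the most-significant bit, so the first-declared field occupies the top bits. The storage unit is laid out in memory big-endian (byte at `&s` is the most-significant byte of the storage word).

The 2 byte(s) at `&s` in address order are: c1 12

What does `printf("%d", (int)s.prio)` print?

9

[0]=0xc1 [1]=0x12 (big-endian) → word 0xc112
seq:3 @ bit 13 → (0xc112>>13)&0x7 = 0x6
id:7 @ bit 6 → (0xc112>>6)&0x7f = 0x4
prio:5 @ bit 1 → (0xc112>>1)&0x1f = 0x9  ←
type:1 @ bit 0 → (0xc112>>0)&0x1 = 0x0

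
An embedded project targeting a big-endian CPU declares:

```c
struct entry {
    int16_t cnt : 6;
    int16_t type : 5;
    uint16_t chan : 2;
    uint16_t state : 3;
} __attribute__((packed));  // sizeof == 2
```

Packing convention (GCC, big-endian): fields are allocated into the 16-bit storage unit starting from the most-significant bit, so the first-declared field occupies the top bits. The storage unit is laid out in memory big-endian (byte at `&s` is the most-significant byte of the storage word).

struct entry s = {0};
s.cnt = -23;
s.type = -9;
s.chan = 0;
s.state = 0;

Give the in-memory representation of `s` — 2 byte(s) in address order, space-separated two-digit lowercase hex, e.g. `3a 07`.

a6 e0

cnt (6b) val=-23 bits=0x29 at bit 10: 0xa400
type (5b) val=-9 bits=0x17 at bit 5: 0xa6e0
chan (2b) val=0 bits=0x0 at bit 3: 0xa6e0
state (3b) val=0 bits=0x0 at bit 0: 0xa6e0
word = 0xa6e0 → big-endian bytes:
  [0]=0xa6  [1]=0xe0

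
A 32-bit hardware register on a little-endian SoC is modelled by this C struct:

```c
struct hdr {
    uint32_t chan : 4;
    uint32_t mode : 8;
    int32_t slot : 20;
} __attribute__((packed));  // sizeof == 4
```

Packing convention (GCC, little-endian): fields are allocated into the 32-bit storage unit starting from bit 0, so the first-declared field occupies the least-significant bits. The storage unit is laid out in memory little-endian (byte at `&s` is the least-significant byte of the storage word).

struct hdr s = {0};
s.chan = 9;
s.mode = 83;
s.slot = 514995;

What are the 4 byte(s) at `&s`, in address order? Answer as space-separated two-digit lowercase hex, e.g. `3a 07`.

chan (4b) val=9 bits=0x9 at bit 0: 0x00000009
mode (8b) val=83 bits=0x53 at bit 4: 0x00000539
slot (20b) val=514995 bits=0x7dbb3 at bit 12: 0x7dbb3539
word = 0x7dbb3539 → little-endian bytes:
  [0]=0x39  [1]=0x35  [2]=0xbb  [3]=0x7d

39 35 bb 7d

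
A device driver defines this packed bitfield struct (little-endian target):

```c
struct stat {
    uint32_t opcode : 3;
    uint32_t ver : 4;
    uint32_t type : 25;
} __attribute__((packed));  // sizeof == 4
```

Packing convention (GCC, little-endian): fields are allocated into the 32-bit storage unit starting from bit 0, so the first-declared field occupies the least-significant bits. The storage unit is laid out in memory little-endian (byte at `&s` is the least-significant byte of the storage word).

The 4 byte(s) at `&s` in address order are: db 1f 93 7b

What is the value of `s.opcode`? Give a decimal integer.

[0]=0xdb [1]=0x1f [2]=0x93 [3]=0x7b (little-endian) → word 0x7b931fdb
opcode:3 @ bit 0 → (0x7b931fdb>>0)&0x7 = 0x3  ←
ver:4 @ bit 3 → (0x7b931fdb>>3)&0xf = 0xb
type:25 @ bit 7 → (0x7b931fdb>>7)&0x1ffffff = 0xf7263f

3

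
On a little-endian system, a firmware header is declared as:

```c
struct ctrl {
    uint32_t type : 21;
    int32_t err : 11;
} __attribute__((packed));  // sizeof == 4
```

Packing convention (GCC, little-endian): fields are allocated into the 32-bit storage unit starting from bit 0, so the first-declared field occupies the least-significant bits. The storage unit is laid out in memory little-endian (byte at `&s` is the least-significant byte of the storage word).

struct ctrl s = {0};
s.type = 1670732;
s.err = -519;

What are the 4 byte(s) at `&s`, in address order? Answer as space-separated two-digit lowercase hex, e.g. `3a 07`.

4c 7e 39 bf

type (21b) val=1670732 bits=0x197e4c at bit 0: 0x00197e4c
err (11b) val=-519 bits=0x5f9 at bit 21: 0xbf397e4c
word = 0xbf397e4c → little-endian bytes:
  [0]=0x4c  [1]=0x7e  [2]=0x39  [3]=0xbf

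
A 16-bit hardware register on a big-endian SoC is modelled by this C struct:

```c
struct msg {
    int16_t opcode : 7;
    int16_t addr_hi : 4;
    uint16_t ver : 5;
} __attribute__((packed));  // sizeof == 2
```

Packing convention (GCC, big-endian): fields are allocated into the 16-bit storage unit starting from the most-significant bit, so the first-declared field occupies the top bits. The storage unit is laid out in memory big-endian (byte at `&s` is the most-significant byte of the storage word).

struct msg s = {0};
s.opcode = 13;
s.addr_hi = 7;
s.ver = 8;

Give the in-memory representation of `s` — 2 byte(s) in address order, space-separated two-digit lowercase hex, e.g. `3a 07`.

1a e8

[9+:7] opcode=13 & 0x7f = 0xd; word=0x1a00
[5+:4] addr_hi=7 & 0xf = 0x7; word=0x1ae0
[0+:5] ver=8 & 0x1f = 0x8; word=0x1ae8
word = 0x1ae8 → big-endian bytes:
  [0]=0x1a  [1]=0xe8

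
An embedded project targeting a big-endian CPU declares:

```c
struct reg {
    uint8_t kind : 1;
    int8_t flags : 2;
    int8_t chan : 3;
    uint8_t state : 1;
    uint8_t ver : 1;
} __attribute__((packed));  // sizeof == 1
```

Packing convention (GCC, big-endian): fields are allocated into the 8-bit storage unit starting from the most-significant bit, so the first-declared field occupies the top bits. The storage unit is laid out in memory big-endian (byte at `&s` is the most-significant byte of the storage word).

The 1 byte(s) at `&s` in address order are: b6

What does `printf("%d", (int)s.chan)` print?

[0]=0xb6 (big-endian) → word 0xb6
kind [7+:1] = (word>>7) & 0x1 = 1
flags [5+:2] = (word>>5) & 0x3 = 1
chan [2+:3] = (word>>2) & 0x7 = 5  ←
state [1+:1] = (word>>1) & 0x1 = 1
ver [0+:1] = (word>>0) & 0x1 = 0
chan signed 3b, MSB=1: 5 - 8 = -3

-3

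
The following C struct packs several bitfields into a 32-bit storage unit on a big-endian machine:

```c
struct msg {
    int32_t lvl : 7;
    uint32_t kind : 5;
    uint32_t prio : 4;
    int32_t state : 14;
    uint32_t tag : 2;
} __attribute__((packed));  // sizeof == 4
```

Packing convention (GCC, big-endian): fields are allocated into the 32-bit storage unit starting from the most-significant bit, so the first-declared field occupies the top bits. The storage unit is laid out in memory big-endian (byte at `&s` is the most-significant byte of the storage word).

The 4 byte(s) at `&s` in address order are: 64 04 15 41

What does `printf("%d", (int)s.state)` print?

[0]=0x64 [1]=0x04 [2]=0x15 [3]=0x41 (big-endian) → word 0x64041541
lvl:7 @ bit 25 → (0x64041541>>25)&0x7f = 0x32
kind:5 @ bit 20 → (0x64041541>>20)&0x1f = 0x0
prio:4 @ bit 16 → (0x64041541>>16)&0xf = 0x4
state:14 @ bit 2 → (0x64041541>>2)&0x3fff = 0x550  ←
tag:2 @ bit 0 → (0x64041541>>0)&0x3 = 0x1
state signed 14b, MSB=0: value = 1360

1360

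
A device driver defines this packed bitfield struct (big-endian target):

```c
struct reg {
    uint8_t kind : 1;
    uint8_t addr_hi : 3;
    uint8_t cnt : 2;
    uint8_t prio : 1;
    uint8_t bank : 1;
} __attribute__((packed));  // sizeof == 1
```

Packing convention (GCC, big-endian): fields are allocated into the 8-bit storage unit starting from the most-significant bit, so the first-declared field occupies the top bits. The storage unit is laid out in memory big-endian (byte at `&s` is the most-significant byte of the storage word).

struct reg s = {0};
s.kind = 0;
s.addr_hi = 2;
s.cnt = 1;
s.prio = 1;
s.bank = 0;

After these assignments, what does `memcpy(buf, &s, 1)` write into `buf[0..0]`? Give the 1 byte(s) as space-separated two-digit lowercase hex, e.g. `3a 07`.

26

kind:1 = 0 → 0x0 << 7 → word 0x00
addr_hi:3 = 2 → 0x2 << 4 → word 0x20
cnt:2 = 1 → 0x1 << 2 → word 0x24
prio:1 = 1 → 0x1 << 1 → word 0x26
bank:1 = 0 → 0x0 << 0 → word 0x26
word = 0x26 → big-endian bytes:
  [0]=0x26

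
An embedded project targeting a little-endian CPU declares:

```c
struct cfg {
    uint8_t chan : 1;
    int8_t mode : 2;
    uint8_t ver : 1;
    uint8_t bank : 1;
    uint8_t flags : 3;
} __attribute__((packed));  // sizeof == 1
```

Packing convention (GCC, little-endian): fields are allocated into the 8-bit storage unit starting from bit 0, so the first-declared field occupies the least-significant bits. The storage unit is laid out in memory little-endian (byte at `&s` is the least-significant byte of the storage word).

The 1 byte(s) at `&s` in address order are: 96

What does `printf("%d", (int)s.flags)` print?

4

[0]=0x96 (little-endian) → word 0x96
chan [0+:1] = (word>>0) & 0x1 = 0
mode [1+:2] = (word>>1) & 0x3 = 3
ver [3+:1] = (word>>3) & 0x1 = 0
bank [4+:1] = (word>>4) & 0x1 = 1
flags [5+:3] = (word>>5) & 0x7 = 4  ←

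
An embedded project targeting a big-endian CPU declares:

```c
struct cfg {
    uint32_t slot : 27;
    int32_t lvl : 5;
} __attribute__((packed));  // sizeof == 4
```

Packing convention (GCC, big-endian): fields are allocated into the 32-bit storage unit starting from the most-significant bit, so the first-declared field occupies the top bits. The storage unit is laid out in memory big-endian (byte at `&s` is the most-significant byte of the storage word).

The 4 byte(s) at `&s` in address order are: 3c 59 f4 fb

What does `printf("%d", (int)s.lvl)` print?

-5

[0]=0x3c [1]=0x59 [2]=0xf4 [3]=0xfb (big-endian) → word 0x3c59f4fb
slot:27 @ bit 5 → (0x3c59f4fb>>5)&0x7ffffff = 0x1e2cfa7
lvl:5 @ bit 0 → (0x3c59f4fb>>0)&0x1f = 0x1b  ←
lvl signed 5b, MSB=1: 27 - 32 = -5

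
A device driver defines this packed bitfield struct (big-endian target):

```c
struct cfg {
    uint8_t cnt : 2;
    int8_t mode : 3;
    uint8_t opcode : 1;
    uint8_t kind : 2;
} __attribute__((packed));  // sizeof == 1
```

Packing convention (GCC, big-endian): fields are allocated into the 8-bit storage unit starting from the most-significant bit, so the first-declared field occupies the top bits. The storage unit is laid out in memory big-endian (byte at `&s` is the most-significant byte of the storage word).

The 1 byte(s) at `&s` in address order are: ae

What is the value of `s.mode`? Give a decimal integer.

[0]=0xae (big-endian) → word 0xae
cnt [6+:2] = (word>>6) & 0x3 = 2
mode [3+:3] = (word>>3) & 0x7 = 5  ←
opcode [2+:1] = (word>>2) & 0x1 = 1
kind [0+:2] = (word>>0) & 0x3 = 2
mode signed 3b, MSB=1: 5 - 8 = -3

-3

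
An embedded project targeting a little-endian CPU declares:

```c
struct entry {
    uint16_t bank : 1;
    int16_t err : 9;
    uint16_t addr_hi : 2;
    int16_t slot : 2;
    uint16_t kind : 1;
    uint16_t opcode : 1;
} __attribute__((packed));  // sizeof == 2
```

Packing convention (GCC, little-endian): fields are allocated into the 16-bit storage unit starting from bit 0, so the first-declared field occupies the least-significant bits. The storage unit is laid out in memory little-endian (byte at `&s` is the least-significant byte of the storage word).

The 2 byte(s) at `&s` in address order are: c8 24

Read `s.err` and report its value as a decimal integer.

[0]=0xc8 [1]=0x24 (little-endian) → word 0x24c8
bank:1 @ bit 0 → (0x24c8>>0)&0x1 = 0x0
err:9 @ bit 1 → (0x24c8>>1)&0x1ff = 0x64  ←
addr_hi:2 @ bit 10 → (0x24c8>>10)&0x3 = 0x1
slot:2 @ bit 12 → (0x24c8>>12)&0x3 = 0x2
kind:1 @ bit 14 → (0x24c8>>14)&0x1 = 0x0
opcode:1 @ bit 15 → (0x24c8>>15)&0x1 = 0x0
err signed 9b, MSB=0: value = 100

100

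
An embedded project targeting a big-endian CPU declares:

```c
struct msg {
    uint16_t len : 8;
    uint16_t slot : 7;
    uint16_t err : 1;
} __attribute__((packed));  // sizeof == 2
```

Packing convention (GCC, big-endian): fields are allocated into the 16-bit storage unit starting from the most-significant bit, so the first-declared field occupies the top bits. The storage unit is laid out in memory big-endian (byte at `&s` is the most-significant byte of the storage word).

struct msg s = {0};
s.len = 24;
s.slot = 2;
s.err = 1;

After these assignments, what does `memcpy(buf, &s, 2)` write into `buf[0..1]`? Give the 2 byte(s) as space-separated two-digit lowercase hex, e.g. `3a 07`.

18 05

[8+:8] len=24 & 0xff = 0x18; word=0x1800
[1+:7] slot=2 & 0x7f = 0x2; word=0x1804
[0+:1] err=1 & 0x1 = 0x1; word=0x1805
word = 0x1805 → big-endian bytes:
  [0]=0x18  [1]=0x05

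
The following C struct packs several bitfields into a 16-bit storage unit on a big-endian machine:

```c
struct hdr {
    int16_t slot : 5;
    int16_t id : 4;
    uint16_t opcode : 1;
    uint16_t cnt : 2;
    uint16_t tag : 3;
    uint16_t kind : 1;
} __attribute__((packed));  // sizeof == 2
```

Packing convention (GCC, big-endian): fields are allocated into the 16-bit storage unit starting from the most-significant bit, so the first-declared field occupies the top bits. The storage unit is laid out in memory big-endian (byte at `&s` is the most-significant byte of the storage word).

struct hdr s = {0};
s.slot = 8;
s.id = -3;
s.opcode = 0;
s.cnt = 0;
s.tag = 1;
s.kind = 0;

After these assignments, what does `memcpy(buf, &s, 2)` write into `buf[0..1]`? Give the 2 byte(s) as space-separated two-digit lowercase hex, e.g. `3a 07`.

46 82

slot:5 = 8 → 0x8 << 11 → word 0x4000
id:4 = -3 → 0xd << 7 → word 0x4680
opcode:1 = 0 → 0x0 << 6 → word 0x4680
cnt:2 = 0 → 0x0 << 4 → word 0x4680
tag:3 = 1 → 0x1 << 1 → word 0x4682
kind:1 = 0 → 0x0 << 0 → word 0x4682
word = 0x4682 → big-endian bytes:
  [0]=0x46  [1]=0x82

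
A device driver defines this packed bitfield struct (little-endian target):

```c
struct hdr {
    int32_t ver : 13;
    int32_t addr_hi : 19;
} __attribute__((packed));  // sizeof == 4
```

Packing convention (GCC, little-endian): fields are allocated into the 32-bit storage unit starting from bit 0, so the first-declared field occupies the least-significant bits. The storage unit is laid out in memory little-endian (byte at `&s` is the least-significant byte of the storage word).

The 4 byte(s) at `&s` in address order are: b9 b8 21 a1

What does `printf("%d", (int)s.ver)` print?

[0]=0xb9 [1]=0xb8 [2]=0x21 [3]=0xa1 (little-endian) → word 0xa121b8b9
ver [0+:13] = (word>>0) & 0x1fff = 6329  ←
addr_hi [13+:19] = (word>>13) & 0x7ffff = 329997
ver signed 13b, MSB=1: 6329 - 8192 = -1863

-1863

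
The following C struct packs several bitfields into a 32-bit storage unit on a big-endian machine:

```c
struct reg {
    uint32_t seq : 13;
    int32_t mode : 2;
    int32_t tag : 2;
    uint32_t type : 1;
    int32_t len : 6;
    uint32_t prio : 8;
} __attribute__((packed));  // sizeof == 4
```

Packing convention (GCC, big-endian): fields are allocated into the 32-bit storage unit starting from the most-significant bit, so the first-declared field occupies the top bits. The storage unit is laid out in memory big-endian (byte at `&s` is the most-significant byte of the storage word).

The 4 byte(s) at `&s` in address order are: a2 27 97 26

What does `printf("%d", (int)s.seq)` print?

[0]=0xa2 [1]=0x27 [2]=0x97 [3]=0x26 (big-endian) → word 0xa2279726
seq:13 @ bit 19 → (0xa2279726>>19)&0x1fff = 0x1444  ←
mode:2 @ bit 17 → (0xa2279726>>17)&0x3 = 0x3
tag:2 @ bit 15 → (0xa2279726>>15)&0x3 = 0x3
type:1 @ bit 14 → (0xa2279726>>14)&0x1 = 0x0
len:6 @ bit 8 → (0xa2279726>>8)&0x3f = 0x17
prio:8 @ bit 0 → (0xa2279726>>0)&0xff = 0x26

5188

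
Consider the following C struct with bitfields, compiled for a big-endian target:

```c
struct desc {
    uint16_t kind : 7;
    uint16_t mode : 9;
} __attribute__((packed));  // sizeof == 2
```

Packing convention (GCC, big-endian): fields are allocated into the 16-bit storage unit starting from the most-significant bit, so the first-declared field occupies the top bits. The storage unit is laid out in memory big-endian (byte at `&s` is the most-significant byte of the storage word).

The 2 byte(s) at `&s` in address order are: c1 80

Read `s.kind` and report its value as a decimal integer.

96

[0]=0xc1 [1]=0x80 (big-endian) → word 0xc180
kind:7 @ bit 9 → (0xc180>>9)&0x7f = 0x60  ←
mode:9 @ bit 0 → (0xc180>>0)&0x1ff = 0x180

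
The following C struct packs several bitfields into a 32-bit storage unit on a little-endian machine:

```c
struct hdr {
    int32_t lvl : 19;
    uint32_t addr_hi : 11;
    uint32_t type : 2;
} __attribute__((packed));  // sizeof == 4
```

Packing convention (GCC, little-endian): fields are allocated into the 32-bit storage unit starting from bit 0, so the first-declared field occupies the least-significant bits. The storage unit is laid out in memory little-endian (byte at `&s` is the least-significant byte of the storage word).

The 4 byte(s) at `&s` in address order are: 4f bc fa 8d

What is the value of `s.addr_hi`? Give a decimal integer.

[0]=0x4f [1]=0xbc [2]=0xfa [3]=0x8d (little-endian) → word 0x8dfabc4f
lvl:19 @ bit 0 → (0x8dfabc4f>>0)&0x7ffff = 0x2bc4f
addr_hi:11 @ bit 19 → (0x8dfabc4f>>19)&0x7ff = 0x1bf  ←
type:2 @ bit 30 → (0x8dfabc4f>>30)&0x3 = 0x2

447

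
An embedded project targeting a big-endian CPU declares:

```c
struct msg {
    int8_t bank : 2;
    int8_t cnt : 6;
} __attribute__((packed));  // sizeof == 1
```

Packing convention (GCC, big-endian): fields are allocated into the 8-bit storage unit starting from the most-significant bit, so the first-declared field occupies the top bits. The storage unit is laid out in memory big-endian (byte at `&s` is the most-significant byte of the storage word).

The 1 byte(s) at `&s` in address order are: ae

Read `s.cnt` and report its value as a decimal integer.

[0]=0xae (big-endian) → word 0xae
bank [6+:2] = (word>>6) & 0x3 = 2
cnt [0+:6] = (word>>0) & 0x3f = 46  ←
cnt signed 6b, MSB=1: 46 - 64 = -18

-18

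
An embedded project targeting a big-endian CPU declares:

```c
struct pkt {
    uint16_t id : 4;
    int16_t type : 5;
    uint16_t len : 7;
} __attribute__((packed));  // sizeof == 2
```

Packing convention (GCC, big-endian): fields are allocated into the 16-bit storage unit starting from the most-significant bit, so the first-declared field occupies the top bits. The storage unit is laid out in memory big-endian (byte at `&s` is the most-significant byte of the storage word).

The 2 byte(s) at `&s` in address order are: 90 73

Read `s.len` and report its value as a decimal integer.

115

[0]=0x90 [1]=0x73 (big-endian) → word 0x9073
id:4 @ bit 12 → (0x9073>>12)&0xf = 0x9
type:5 @ bit 7 → (0x9073>>7)&0x1f = 0x0
len:7 @ bit 0 → (0x9073>>0)&0x7f = 0x73  ←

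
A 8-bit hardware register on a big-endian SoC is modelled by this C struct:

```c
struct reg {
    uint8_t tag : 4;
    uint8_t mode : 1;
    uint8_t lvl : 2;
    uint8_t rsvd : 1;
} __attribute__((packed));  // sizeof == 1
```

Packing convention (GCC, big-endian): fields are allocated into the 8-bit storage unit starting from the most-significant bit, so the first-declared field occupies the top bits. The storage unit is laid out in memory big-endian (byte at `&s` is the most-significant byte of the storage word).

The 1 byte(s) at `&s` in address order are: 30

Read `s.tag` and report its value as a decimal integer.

3

[0]=0x30 (big-endian) → word 0x30
tag [4+:4] = (word>>4) & 0xf = 3  ←
mode [3+:1] = (word>>3) & 0x1 = 0
lvl [1+:2] = (word>>1) & 0x3 = 0
rsvd [0+:1] = (word>>0) & 0x1 = 0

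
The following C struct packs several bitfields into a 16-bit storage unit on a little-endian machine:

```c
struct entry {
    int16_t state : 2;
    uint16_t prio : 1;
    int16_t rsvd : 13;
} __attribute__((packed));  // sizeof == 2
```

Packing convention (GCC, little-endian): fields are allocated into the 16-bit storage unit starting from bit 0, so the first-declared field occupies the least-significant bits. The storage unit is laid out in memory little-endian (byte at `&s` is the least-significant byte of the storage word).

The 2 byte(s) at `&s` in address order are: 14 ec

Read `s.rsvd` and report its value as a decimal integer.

[0]=0x14 [1]=0xec (little-endian) → word 0xec14
state [0+:2] = (word>>0) & 0x3 = 0
prio [2+:1] = (word>>2) & 0x1 = 1
rsvd [3+:13] = (word>>3) & 0x1fff = 7554  ←
rsvd signed 13b, MSB=1: 7554 - 8192 = -638

-638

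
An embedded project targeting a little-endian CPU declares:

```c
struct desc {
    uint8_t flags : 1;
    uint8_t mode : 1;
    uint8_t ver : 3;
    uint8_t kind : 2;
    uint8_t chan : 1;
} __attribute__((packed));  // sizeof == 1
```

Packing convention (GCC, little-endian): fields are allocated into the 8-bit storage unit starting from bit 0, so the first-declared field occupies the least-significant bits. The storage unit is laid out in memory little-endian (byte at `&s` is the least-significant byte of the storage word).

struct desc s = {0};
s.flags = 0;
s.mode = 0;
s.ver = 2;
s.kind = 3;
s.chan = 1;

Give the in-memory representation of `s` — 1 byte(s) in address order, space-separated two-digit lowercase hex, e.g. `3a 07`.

e8

flags:1 = 0 → 0x0 << 0 → word 0x00
mode:1 = 0 → 0x0 << 1 → word 0x00
ver:3 = 2 → 0x2 << 2 → word 0x08
kind:2 = 3 → 0x3 << 5 → word 0x68
chan:1 = 1 → 0x1 << 7 → word 0xe8
word = 0xe8 → little-endian bytes:
  [0]=0xe8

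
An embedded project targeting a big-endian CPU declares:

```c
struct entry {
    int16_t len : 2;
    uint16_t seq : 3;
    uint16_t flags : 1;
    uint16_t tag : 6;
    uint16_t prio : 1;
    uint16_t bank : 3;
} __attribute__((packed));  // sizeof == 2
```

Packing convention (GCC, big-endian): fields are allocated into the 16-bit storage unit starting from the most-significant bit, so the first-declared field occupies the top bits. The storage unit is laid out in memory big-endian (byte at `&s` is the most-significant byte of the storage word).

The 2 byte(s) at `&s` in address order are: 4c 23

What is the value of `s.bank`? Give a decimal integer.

3

[0]=0x4c [1]=0x23 (big-endian) → word 0x4c23
len:2 @ bit 14 → (0x4c23>>14)&0x3 = 0x1
seq:3 @ bit 11 → (0x4c23>>11)&0x7 = 0x1
flags:1 @ bit 10 → (0x4c23>>10)&0x1 = 0x1
tag:6 @ bit 4 → (0x4c23>>4)&0x3f = 0x2
prio:1 @ bit 3 → (0x4c23>>3)&0x1 = 0x0
bank:3 @ bit 0 → (0x4c23>>0)&0x7 = 0x3  ←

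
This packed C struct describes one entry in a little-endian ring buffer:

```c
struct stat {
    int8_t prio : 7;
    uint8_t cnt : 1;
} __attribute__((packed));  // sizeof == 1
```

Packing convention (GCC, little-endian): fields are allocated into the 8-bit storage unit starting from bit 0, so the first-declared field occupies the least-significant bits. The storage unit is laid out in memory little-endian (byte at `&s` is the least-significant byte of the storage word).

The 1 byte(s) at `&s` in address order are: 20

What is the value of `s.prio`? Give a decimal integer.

32

[0]=0x20 (little-endian) → word 0x20
prio [0+:7] = (word>>0) & 0x7f = 32  ←
cnt [7+:1] = (word>>7) & 0x1 = 0
prio signed 7b, MSB=0: value = 32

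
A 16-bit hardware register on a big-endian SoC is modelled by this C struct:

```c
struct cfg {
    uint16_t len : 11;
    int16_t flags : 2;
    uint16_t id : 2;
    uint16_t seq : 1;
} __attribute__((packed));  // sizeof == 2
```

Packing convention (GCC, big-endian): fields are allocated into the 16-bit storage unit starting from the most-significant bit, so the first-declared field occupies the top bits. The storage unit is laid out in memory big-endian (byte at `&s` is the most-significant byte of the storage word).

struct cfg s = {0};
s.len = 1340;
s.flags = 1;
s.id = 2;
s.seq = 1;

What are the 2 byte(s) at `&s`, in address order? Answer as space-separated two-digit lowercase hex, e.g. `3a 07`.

a7 8d

len (11b) val=1340 bits=0x53c at bit 5: 0xa780
flags (2b) val=1 bits=0x1 at bit 3: 0xa788
id (2b) val=2 bits=0x2 at bit 1: 0xa78c
seq (1b) val=1 bits=0x1 at bit 0: 0xa78d
word = 0xa78d → big-endian bytes:
  [0]=0xa7  [1]=0x8d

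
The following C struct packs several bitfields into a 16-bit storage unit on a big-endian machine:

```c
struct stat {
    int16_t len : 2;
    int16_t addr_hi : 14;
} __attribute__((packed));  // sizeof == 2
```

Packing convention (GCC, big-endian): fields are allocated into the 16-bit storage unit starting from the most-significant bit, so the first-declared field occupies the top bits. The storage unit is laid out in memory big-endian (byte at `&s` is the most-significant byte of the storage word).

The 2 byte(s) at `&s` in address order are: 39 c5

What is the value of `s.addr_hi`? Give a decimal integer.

-1595

[0]=0x39 [1]=0xc5 (big-endian) → word 0x39c5
len [14+:2] = (word>>14) & 0x3 = 0
addr_hi [0+:14] = (word>>0) & 0x3fff = 14789  ←
addr_hi signed 14b, MSB=1: 14789 - 16384 = -1595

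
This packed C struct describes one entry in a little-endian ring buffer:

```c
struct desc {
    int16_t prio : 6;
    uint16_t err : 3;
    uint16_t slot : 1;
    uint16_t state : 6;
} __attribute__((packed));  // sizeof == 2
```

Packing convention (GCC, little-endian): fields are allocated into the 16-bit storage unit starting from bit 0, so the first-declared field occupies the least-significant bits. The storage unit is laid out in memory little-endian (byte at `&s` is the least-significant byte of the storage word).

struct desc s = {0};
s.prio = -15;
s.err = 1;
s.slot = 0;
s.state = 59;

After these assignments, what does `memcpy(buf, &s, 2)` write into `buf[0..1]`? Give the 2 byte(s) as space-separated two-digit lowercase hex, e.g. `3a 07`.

71 ec

prio:6 = -15 → 0x31 << 0 → word 0x0031
err:3 = 1 → 0x1 << 6 → word 0x0071
slot:1 = 0 → 0x0 << 9 → word 0x0071
state:6 = 59 → 0x3b << 10 → word 0xec71
word = 0xec71 → little-endian bytes:
  [0]=0x71  [1]=0xec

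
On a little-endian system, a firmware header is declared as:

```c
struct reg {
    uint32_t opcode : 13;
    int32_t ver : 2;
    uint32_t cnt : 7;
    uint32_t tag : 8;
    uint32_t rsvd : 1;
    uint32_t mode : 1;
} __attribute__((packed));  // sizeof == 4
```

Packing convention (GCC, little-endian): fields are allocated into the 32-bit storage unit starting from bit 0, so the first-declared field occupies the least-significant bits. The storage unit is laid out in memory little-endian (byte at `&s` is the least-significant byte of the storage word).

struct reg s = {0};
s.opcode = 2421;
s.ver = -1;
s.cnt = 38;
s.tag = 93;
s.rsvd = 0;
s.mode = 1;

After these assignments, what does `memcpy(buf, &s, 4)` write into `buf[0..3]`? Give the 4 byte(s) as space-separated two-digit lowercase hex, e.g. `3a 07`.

75 69 53 97

[0+:13] opcode=2421 & 0x1fff = 0x975; word=0x00000975
[13+:2] ver=-1 & 0x3 = 0x3; word=0x00006975
[15+:7] cnt=38 & 0x7f = 0x26; word=0x00136975
[22+:8] tag=93 & 0xff = 0x5d; word=0x17536975
[30+:1] rsvd=0 & 0x1 = 0x0; word=0x17536975
[31+:1] mode=1 & 0x1 = 0x1; word=0x97536975
word = 0x97536975 → little-endian bytes:
  [0]=0x75  [1]=0x69  [2]=0x53  [3]=0x97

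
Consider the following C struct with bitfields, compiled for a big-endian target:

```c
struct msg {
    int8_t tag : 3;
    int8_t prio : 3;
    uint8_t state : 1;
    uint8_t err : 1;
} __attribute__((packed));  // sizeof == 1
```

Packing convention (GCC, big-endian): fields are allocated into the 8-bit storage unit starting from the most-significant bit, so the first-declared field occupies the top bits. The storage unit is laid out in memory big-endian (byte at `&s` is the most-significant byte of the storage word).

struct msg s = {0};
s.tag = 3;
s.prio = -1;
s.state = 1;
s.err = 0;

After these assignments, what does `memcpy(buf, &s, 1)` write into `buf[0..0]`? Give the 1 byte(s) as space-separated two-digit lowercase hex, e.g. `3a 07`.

tag:3 = 3 → 0x3 << 5 → word 0x60
prio:3 = -1 → 0x7 << 2 → word 0x7c
state:1 = 1 → 0x1 << 1 → word 0x7e
err:1 = 0 → 0x0 << 0 → word 0x7e
word = 0x7e → big-endian bytes:
  [0]=0x7e

7e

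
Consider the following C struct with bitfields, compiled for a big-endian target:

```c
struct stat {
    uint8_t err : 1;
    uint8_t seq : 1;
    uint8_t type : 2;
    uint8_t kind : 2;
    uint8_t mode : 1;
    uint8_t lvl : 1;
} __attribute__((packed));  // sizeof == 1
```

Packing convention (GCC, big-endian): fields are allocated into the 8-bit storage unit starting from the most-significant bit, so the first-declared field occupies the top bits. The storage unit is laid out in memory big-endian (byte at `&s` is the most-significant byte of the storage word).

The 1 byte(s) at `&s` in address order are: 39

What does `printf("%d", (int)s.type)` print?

3

[0]=0x39 (big-endian) → word 0x39
err [7+:1] = (word>>7) & 0x1 = 0
seq [6+:1] = (word>>6) & 0x1 = 0
type [4+:2] = (word>>4) & 0x3 = 3  ←
kind [2+:2] = (word>>2) & 0x3 = 2
mode [1+:1] = (word>>1) & 0x1 = 0
lvl [0+:1] = (word>>0) & 0x1 = 1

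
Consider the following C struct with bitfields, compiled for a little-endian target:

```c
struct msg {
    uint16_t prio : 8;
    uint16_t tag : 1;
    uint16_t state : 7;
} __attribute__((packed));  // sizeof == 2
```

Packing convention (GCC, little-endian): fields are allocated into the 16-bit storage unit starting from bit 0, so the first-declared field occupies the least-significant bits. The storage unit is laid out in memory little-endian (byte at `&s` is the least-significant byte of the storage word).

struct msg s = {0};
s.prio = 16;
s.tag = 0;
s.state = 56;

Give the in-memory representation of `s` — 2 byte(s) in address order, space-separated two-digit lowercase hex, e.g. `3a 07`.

10 70

prio:8 = 16 → 0x10 << 0 → word 0x0010
tag:1 = 0 → 0x0 << 8 → word 0x0010
state:7 = 56 → 0x38 << 9 → word 0x7010
word = 0x7010 → little-endian bytes:
  [0]=0x10  [1]=0x70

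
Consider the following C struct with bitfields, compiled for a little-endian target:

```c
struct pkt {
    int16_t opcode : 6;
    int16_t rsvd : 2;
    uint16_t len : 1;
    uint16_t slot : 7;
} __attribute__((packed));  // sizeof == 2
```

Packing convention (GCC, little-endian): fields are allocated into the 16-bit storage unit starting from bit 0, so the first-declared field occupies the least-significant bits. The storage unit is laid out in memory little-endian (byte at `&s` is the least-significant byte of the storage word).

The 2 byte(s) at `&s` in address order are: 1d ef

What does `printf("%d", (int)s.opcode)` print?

29

[0]=0x1d [1]=0xef (little-endian) → word 0xef1d
opcode:6 @ bit 0 → (0xef1d>>0)&0x3f = 0x1d  ←
rsvd:2 @ bit 6 → (0xef1d>>6)&0x3 = 0x0
len:1 @ bit 8 → (0xef1d>>8)&0x1 = 0x1
slot:7 @ bit 9 → (0xef1d>>9)&0x7f = 0x77
opcode signed 6b, MSB=0: value = 29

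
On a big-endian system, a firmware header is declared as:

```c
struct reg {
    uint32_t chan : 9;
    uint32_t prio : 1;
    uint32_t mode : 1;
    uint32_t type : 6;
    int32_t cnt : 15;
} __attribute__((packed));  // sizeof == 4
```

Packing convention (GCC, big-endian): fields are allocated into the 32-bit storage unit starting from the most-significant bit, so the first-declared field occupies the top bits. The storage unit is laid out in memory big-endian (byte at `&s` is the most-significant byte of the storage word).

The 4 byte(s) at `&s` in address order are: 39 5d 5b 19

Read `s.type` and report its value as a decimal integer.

[0]=0x39 [1]=0x5d [2]=0x5b [3]=0x19 (big-endian) → word 0x395d5b19
chan:9 @ bit 23 → (0x395d5b19>>23)&0x1ff = 0x72
prio:1 @ bit 22 → (0x395d5b19>>22)&0x1 = 0x1
mode:1 @ bit 21 → (0x395d5b19>>21)&0x1 = 0x0
type:6 @ bit 15 → (0x395d5b19>>15)&0x3f = 0x3a  ←
cnt:15 @ bit 0 → (0x395d5b19>>0)&0x7fff = 0x5b19

58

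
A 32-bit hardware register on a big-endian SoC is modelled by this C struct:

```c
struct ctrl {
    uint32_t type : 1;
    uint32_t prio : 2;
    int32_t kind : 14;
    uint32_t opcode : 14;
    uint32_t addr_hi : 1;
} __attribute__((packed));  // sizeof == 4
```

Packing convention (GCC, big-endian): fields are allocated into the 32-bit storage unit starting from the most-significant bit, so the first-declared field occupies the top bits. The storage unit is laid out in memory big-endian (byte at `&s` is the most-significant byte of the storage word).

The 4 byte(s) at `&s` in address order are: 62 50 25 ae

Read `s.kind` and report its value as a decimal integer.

[0]=0x62 [1]=0x50 [2]=0x25 [3]=0xae (big-endian) → word 0x625025ae
type [31+:1] = (word>>31) & 0x1 = 0
prio [29+:2] = (word>>29) & 0x3 = 3
kind [15+:14] = (word>>15) & 0x3fff = 1184  ←
opcode [1+:14] = (word>>1) & 0x3fff = 4823
addr_hi [0+:1] = (word>>0) & 0x1 = 0
kind signed 14b, MSB=0: value = 1184

1184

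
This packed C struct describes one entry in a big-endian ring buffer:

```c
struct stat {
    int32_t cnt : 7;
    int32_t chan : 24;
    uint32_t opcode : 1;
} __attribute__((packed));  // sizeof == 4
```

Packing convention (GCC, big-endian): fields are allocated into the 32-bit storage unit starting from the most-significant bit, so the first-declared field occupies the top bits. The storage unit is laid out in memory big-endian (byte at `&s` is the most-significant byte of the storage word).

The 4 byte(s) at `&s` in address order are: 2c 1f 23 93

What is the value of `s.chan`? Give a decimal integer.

[0]=0x2c [1]=0x1f [2]=0x23 [3]=0x93 (big-endian) → word 0x2c1f2393
cnt [25+:7] = (word>>25) & 0x7f = 22
chan [1+:24] = (word>>1) & 0xffffff = 1020361  ←
opcode [0+:1] = (word>>0) & 0x1 = 1
chan signed 24b, MSB=0: value = 1020361

1020361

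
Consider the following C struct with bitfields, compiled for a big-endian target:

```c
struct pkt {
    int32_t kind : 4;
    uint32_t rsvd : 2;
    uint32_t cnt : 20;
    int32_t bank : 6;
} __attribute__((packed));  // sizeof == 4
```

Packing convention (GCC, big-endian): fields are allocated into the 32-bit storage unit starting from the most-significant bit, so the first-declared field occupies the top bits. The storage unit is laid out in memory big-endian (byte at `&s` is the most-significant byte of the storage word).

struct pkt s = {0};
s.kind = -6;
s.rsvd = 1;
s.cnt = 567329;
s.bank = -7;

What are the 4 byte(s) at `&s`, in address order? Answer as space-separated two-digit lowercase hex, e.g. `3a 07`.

a6 2a 08 79

kind:4 = -6 → 0xa << 28 → word 0xa0000000
rsvd:2 = 1 → 0x1 << 26 → word 0xa4000000
cnt:20 = 567329 → 0x8a821 << 6 → word 0xa62a0840
bank:6 = -7 → 0x39 << 0 → word 0xa62a0879
word = 0xa62a0879 → big-endian bytes:
  [0]=0xa6  [1]=0x2a  [2]=0x08  [3]=0x79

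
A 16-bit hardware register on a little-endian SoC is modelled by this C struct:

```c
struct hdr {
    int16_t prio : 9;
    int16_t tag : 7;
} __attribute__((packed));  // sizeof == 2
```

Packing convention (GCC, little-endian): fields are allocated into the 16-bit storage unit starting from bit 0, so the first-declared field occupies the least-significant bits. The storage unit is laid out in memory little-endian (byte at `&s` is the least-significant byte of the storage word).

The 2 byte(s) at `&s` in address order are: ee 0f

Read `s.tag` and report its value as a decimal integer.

[0]=0xee [1]=0x0f (little-endian) → word 0x0fee
prio [0+:9] = (word>>0) & 0x1ff = 494
tag [9+:7] = (word>>9) & 0x7f = 7  ←
tag signed 7b, MSB=0: value = 7

7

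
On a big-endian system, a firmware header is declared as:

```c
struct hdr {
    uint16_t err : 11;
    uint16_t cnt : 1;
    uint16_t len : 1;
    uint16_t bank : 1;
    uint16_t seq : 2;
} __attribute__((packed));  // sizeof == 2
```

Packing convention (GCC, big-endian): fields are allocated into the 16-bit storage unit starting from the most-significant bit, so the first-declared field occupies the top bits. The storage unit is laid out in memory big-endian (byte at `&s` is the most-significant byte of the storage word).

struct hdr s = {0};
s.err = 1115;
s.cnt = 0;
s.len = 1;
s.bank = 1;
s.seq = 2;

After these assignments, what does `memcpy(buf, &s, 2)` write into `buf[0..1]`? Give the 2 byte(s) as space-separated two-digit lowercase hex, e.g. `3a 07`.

8b 6e

err:11 = 1115 → 0x45b << 5 → word 0x8b60
cnt:1 = 0 → 0x0 << 4 → word 0x8b60
len:1 = 1 → 0x1 << 3 → word 0x8b68
bank:1 = 1 → 0x1 << 2 → word 0x8b6c
seq:2 = 2 → 0x2 << 0 → word 0x8b6e
word = 0x8b6e → big-endian bytes:
  [0]=0x8b  [1]=0x6e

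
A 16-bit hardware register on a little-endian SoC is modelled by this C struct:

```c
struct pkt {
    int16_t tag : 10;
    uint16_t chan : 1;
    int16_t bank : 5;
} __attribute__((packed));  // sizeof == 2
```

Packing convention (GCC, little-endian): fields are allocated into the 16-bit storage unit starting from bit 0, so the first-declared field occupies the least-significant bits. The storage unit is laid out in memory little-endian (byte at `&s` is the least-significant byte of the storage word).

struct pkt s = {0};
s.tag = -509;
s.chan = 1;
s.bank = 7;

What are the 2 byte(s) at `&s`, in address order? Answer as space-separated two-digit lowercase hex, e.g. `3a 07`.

03 3e

tag (10b) val=-509 bits=0x203 at bit 0: 0x0203
chan (1b) val=1 bits=0x1 at bit 10: 0x0603
bank (5b) val=7 bits=0x7 at bit 11: 0x3e03
word = 0x3e03 → little-endian bytes:
  [0]=0x03  [1]=0x3e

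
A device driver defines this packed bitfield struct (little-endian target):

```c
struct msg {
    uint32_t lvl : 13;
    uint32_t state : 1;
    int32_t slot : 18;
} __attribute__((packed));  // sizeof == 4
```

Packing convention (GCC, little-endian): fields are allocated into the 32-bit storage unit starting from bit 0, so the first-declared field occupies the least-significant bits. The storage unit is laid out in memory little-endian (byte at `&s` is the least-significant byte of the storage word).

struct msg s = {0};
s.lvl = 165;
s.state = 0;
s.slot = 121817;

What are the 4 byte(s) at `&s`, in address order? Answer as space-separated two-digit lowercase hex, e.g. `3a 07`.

a5 40 f6 76

lvl (13b) val=165 bits=0xa5 at bit 0: 0x000000a5
state (1b) val=0 bits=0x0 at bit 13: 0x000000a5
slot (18b) val=121817 bits=0x1dbd9 at bit 14: 0x76f640a5
word = 0x76f640a5 → little-endian bytes:
  [0]=0xa5  [1]=0x40  [2]=0xf6  [3]=0x76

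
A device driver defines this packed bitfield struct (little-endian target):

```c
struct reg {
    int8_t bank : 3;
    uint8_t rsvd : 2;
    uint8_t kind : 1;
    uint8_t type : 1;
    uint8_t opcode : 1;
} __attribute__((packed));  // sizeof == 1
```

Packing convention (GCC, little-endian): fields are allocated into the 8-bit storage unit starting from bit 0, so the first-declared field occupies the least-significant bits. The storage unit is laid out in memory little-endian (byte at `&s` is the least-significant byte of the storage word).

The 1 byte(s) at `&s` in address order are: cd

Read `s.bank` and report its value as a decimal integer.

[0]=0xcd (little-endian) → word 0xcd
bank:3 @ bit 0 → (0xcd>>0)&0x7 = 0x5  ←
rsvd:2 @ bit 3 → (0xcd>>3)&0x3 = 0x1
kind:1 @ bit 5 → (0xcd>>5)&0x1 = 0x0
type:1 @ bit 6 → (0xcd>>6)&0x1 = 0x1
opcode:1 @ bit 7 → (0xcd>>7)&0x1 = 0x1
bank signed 3b, MSB=1: 5 - 8 = -3

-3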